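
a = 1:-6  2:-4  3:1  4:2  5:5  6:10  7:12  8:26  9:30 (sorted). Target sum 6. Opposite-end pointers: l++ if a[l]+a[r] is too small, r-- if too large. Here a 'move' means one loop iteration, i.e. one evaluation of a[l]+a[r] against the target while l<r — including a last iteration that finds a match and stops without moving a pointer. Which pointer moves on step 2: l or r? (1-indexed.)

r

l=1 r=9: -6+30=24 >6, r--
l=1 r=8: -6+26=20 >6, r--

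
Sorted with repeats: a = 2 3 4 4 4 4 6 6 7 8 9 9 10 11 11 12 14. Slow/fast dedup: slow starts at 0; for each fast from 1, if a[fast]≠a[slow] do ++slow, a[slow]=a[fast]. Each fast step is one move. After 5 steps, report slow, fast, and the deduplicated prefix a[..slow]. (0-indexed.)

slow=2, fast=6, prefix=[2, 3, 4]

(s=0,f=1) a[fast]=3≠a[slow]=2 write a[1]=3 → slow++,fast++
(s=1,f=2) a[fast]=4≠a[slow]=3 write a[2]=4 → slow++,fast++
(s=2,f=3) a[fast]=4=a[slow] dup → fast++
(s=2,f=4) a[fast]=4=a[slow] dup → fast++
(s=2,f=5) a[fast]=4=a[slow] dup → fast++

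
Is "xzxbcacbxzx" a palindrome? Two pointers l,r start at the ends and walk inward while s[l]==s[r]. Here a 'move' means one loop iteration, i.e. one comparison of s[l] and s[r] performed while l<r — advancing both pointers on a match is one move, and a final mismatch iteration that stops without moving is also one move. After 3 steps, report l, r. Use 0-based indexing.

[0,10] 'x'=='x' → l++,r--
[1,9] 'z'=='z' → l++,r--
[2,8] 'x'=='x' → l++,r--

l=3, r=7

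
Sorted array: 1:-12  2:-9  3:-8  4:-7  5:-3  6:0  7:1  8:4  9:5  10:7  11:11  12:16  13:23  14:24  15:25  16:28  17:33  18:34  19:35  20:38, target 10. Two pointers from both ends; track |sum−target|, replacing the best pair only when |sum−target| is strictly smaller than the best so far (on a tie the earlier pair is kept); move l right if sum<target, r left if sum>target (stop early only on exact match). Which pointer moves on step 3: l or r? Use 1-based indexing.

l=1 r=20: -12+38=26 d=16 *, r--
l=1 r=19: -12+35=23 d=13 *, r--
l=1 r=18: -12+34=22 d=12 *, r--

r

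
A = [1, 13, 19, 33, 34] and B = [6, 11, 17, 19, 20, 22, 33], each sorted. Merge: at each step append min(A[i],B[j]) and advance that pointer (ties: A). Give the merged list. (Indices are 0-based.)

i=0 j=0: A[i]=1<=B[j]=6 take 1, i++
i=1 j=0: A[i]=13>B[j]=6 take 6, j++
i=1 j=1: A[i]=13>B[j]=11 take 11, j++
i=1 j=2: A[i]=13<=B[j]=17 take 13, i++
i=2 j=2: A[i]=19>B[j]=17 take 17, j++
i=2 j=3: A[i]=19<=B[j]=19 take 19, i++
i=3 j=3: A[i]=33>B[j]=19 take 19, j++
i=3 j=4: A[i]=33>B[j]=20 take 20, j++
i=3 j=5: A[i]=33>B[j]=22 take 22, j++
i=3 j=6: A[i]=33<=B[j]=33 take 33, i++
i=4 j=6: A[i]=34>B[j]=33 take 33, j++
i=4 j=7: B done, take A[i]=34, i++

[1, 6, 11, 13, 17, 19, 19, 20, 22, 33, 33, 34]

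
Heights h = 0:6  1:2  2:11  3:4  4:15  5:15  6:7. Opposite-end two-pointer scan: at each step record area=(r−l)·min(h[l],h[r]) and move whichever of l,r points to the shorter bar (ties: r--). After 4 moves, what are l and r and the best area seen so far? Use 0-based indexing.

l=0 r=6: min(6,7)*6=36 best=36 *, l++
l=1 r=6: min(2,7)*5=10 best=36, l++
l=2 r=6: min(11,7)*4=28 best=36, r--
l=2 r=5: min(11,15)*3=33 best=36, l++

l=3, r=5, best area=36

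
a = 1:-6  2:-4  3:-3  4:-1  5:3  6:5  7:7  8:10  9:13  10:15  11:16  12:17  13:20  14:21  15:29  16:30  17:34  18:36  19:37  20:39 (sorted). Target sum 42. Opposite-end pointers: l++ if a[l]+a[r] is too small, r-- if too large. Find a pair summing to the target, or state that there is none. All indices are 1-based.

(3, 39)

l=1 r=20: -6+39=33 <42, l++
l=2 r=20: -4+39=35 <42, l++
l=3 r=20: -3+39=36 <42, l++
l=4 r=20: -1+39=38 <42, l++
l=5 r=20: 3+39=42, found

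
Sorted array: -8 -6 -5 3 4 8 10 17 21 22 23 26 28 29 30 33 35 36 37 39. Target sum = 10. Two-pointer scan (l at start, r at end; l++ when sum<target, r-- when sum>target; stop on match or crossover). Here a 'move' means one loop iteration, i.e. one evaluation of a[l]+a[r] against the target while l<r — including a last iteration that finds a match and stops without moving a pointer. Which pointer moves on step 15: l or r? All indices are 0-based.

[0,19] -8+39=31 >10 → r--
[0,18] -8+37=29 >10 → r--
[0,17] -8+36=28 >10 → r--
[0,16] -8+35=27 >10 → r--
[0,15] -8+33=25 >10 → r--
[0,14] -8+30=22 >10 → r--
[0,13] -8+29=21 >10 → r--
[0,12] -8+28=20 >10 → r--
[0,11] -8+26=18 >10 → r--
[0,10] -8+23=15 >10 → r--
[0,9] -8+22=14 >10 → r--
[0,8] -8+21=13 >10 → r--
[0,7] -8+17=9 <10 → l++
[1,7] -6+17=11 >10 → r--
[1,6] -6+10=4 <10 → l++

l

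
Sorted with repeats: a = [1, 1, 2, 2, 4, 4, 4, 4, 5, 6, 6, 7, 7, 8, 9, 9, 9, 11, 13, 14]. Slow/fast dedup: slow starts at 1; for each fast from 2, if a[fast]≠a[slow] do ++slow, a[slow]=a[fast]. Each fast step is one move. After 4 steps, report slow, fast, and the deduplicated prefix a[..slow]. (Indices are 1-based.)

(s=1,f=2) a[fast]=1=a[slow] dup → fast++
(s=1,f=3) a[fast]=2≠a[slow]=1 write a[2]=2 → slow++,fast++
(s=2,f=4) a[fast]=2=a[slow] dup → fast++
(s=2,f=5) a[fast]=4≠a[slow]=2 write a[3]=4 → slow++,fast++

slow=3, fast=6, prefix=[1, 2, 4]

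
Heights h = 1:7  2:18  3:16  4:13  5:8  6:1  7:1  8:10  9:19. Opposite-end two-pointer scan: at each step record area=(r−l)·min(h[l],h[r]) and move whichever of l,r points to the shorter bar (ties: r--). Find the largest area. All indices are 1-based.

max area = 126

l=1 r=9: min(7,19)*8=56 best=56 *, l++
l=2 r=9: min(18,19)*7=126 best=126 *, l++
l=3 r=9: min(16,19)*6=96 best=126, l++
l=4 r=9: min(13,19)*5=65 best=126, l++
l=5 r=9: min(8,19)*4=32 best=126, l++
l=6 r=9: min(1,19)*3=3 best=126, l++
l=7 r=9: min(1,19)*2=2 best=126, l++
l=8 r=9: min(10,19)*1=10 best=126, l++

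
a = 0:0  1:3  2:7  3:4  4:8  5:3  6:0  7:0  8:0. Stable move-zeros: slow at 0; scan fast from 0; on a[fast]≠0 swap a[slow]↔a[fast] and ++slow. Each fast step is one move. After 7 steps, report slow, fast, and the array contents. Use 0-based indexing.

slow=5, fast=7, a=[3, 7, 4, 8, 3, 0, 0, 0, 0]

slow=0 fast=0: a[fast]=0, fast++
slow=0 fast=1: a[fast]=3≠0 swap→a[0]=3, slow++,fast++
slow=1 fast=2: a[fast]=7≠0 swap→a[1]=7, slow++,fast++
slow=2 fast=3: a[fast]=4≠0 swap→a[2]=4, slow++,fast++
slow=3 fast=4: a[fast]=8≠0 swap→a[3]=8, slow++,fast++
slow=4 fast=5: a[fast]=3≠0 swap→a[4]=3, slow++,fast++
slow=5 fast=6: a[fast]=0, fast++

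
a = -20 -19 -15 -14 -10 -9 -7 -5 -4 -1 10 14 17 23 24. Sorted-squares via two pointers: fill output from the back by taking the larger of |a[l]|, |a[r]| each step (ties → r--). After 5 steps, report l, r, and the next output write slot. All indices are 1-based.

[1,15] |-20|<=|24| out[15]=576 → r--
[1,14] |-20|<=|23| out[14]=529 → r--
[1,13] |-20|>|17| out[13]=400 → l++
[2,13] |-19|>|17| out[12]=361 → l++
[3,13] |-15|<=|17| out[11]=289 → r--

l=3, r=12, next write slot=10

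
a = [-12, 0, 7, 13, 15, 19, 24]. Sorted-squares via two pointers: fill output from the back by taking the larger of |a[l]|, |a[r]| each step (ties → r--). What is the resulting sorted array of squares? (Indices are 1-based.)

l=1 r=7: |-12|<=|24| out[7]=576, r--
l=1 r=6: |-12|<=|19| out[6]=361, r--
l=1 r=5: |-12|<=|15| out[5]=225, r--
l=1 r=4: |-12|<=|13| out[4]=169, r--
l=1 r=3: |-12|>|7| out[3]=144, l++
l=2 r=3: |0|<=|7| out[2]=49, r--
l=2 r=2: |0|<=|0| out[1]=0, r--

[0, 49, 144, 169, 225, 361, 576]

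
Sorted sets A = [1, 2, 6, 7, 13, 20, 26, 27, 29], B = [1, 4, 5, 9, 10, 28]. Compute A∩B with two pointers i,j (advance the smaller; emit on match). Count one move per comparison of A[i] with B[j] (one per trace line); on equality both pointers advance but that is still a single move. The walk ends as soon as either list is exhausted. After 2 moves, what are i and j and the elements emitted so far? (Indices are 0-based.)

[i=0,j=0] 1==1 emit → i++,j++
[i=1,j=1] 2<4 → i++

i=2, j=1, emitted=[1]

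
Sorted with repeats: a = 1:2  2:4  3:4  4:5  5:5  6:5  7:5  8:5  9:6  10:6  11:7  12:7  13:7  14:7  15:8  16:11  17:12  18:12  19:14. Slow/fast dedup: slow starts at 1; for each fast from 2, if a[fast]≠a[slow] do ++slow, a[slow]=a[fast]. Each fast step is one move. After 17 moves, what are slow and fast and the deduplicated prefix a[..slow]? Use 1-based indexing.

slow=8, fast=19, prefix=[2, 4, 5, 6, 7, 8, 11, 12]

slow=1 fast=2: a[fast]=4≠a[slow]=2 write a[2]=4, slow++,fast++
slow=2 fast=3: a[fast]=4=a[slow] dup, fast++
slow=2 fast=4: a[fast]=5≠a[slow]=4 write a[3]=5, slow++,fast++
slow=3 fast=5: a[fast]=5=a[slow] dup, fast++
slow=3 fast=6: a[fast]=5=a[slow] dup, fast++
slow=3 fast=7: a[fast]=5=a[slow] dup, fast++
slow=3 fast=8: a[fast]=5=a[slow] dup, fast++
slow=3 fast=9: a[fast]=6≠a[slow]=5 write a[4]=6, slow++,fast++
slow=4 fast=10: a[fast]=6=a[slow] dup, fast++
slow=4 fast=11: a[fast]=7≠a[slow]=6 write a[5]=7, slow++,fast++
slow=5 fast=12: a[fast]=7=a[slow] dup, fast++
slow=5 fast=13: a[fast]=7=a[slow] dup, fast++
slow=5 fast=14: a[fast]=7=a[slow] dup, fast++
slow=5 fast=15: a[fast]=8≠a[slow]=7 write a[6]=8, slow++,fast++
slow=6 fast=16: a[fast]=11≠a[slow]=8 write a[7]=11, slow++,fast++
slow=7 fast=17: a[fast]=12≠a[slow]=11 write a[8]=12, slow++,fast++
slow=8 fast=18: a[fast]=12=a[slow] dup, fast++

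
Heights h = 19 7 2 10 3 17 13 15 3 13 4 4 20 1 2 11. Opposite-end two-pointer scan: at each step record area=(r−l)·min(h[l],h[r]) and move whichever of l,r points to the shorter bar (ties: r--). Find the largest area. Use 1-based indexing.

[1,16] min(19,11)*15=165 best=165 * → r--
[1,15] min(19,2)*14=28 best=165 → r--
[1,14] min(19,1)*13=13 best=165 → r--
[1,13] min(19,20)*12=228 best=228 * → l++
[2,13] min(7,20)*11=77 best=228 → l++
[3,13] min(2,20)*10=20 best=228 → l++
[4,13] min(10,20)*9=90 best=228 → l++
[5,13] min(3,20)*8=24 best=228 → l++
[6,13] min(17,20)*7=119 best=228 → l++
[7,13] min(13,20)*6=78 best=228 → l++
[8,13] min(15,20)*5=75 best=228 → l++
[9,13] min(3,20)*4=12 best=228 → l++
[10,13] min(13,20)*3=39 best=228 → l++
[11,13] min(4,20)*2=8 best=228 → l++
[12,13] min(4,20)*1=4 best=228 → l++

max area = 228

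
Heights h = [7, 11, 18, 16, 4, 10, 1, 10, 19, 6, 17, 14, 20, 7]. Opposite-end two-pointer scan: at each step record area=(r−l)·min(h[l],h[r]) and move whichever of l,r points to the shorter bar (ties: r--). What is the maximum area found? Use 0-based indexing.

[0,13] min(7,7)*13=91 best=91 * → r--
[0,12] min(7,20)*12=84 best=91 → l++
[1,12] min(11,20)*11=121 best=121 * → l++
[2,12] min(18,20)*10=180 best=180 * → l++
[3,12] min(16,20)*9=144 best=180 → l++
[4,12] min(4,20)*8=32 best=180 → l++
[5,12] min(10,20)*7=70 best=180 → l++
[6,12] min(1,20)*6=6 best=180 → l++
[7,12] min(10,20)*5=50 best=180 → l++
[8,12] min(19,20)*4=76 best=180 → l++
[9,12] min(6,20)*3=18 best=180 → l++
[10,12] min(17,20)*2=34 best=180 → l++
[11,12] min(14,20)*1=14 best=180 → l++

max area = 180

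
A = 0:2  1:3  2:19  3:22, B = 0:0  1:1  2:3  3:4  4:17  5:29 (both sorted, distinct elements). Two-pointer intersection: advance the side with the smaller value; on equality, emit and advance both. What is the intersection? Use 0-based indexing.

[i=0,j=0] 2>0 → j++
[i=0,j=1] 2>1 → j++
[i=0,j=2] 2<3 → i++
[i=1,j=2] 3==3 emit → i++,j++
[i=2,j=3] 19>4 → j++
[i=2,j=4] 19>17 → j++
[i=2,j=5] 19<29 → i++
[i=3,j=5] 22<29 → i++

intersection = [3]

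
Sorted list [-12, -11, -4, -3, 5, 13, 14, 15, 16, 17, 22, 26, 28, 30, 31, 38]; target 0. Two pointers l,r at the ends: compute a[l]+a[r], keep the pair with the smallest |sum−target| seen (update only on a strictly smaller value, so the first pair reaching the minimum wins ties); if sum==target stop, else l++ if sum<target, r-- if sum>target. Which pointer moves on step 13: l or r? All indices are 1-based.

l

[1,16] -12+38=26 d=26 * → r--
[1,15] -12+31=19 d=19 * → r--
[1,14] -12+30=18 d=18 * → r--
[1,13] -12+28=16 d=16 * → r--
[1,12] -12+26=14 d=14 * → r--
[1,11] -12+22=10 d=10 * → r--
[1,10] -12+17=5 d=5 * → r--
[1,9] -12+16=4 d=4 * → r--
[1,8] -12+15=3 d=3 * → r--
[1,7] -12+14=2 d=2 * → r--
[1,6] -12+13=1 d=1 * → r--
[1,5] -12+5=-7 d=7 → l++
[2,5] -11+5=-6 d=6 → l++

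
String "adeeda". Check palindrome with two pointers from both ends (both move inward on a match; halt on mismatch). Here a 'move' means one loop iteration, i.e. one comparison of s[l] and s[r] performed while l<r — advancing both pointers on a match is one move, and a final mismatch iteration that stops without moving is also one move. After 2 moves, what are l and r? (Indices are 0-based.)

l=2, r=3

l=0 r=5: 'a'=='a', l++,r--
l=1 r=4: 'd'=='d', l++,r--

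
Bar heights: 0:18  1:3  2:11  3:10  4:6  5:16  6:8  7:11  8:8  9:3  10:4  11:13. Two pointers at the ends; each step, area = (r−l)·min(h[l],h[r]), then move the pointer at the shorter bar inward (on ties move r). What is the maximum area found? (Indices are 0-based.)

max area = 143

[0,11] min(18,13)*11=143 best=143 * → r--
[0,10] min(18,4)*10=40 best=143 → r--
[0,9] min(18,3)*9=27 best=143 → r--
[0,8] min(18,8)*8=64 best=143 → r--
[0,7] min(18,11)*7=77 best=143 → r--
[0,6] min(18,8)*6=48 best=143 → r--
[0,5] min(18,16)*5=80 best=143 → r--
[0,4] min(18,6)*4=24 best=143 → r--
[0,3] min(18,10)*3=30 best=143 → r--
[0,2] min(18,11)*2=22 best=143 → r--
[0,1] min(18,3)*1=3 best=143 → r--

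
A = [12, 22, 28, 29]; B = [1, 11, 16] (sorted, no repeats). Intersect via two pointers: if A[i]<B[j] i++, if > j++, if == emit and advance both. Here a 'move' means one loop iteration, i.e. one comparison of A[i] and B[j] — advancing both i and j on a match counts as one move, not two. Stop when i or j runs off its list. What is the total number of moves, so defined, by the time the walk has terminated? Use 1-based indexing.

4 moves

i=1 j=1: 12>1, j++
i=1 j=2: 12>11, j++
i=1 j=3: 12<16, i++
i=2 j=3: 22>16, j++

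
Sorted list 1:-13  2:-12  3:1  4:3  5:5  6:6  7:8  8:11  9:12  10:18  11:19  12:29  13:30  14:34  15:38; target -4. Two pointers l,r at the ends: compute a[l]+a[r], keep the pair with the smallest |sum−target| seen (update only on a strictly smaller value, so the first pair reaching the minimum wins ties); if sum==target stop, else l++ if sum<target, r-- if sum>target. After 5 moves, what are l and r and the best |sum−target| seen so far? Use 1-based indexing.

l=1, r=10, best |Δ|=10

[1,15] -13+38=25 d=29 * → r--
[1,14] -13+34=21 d=25 * → r--
[1,13] -13+30=17 d=21 * → r--
[1,12] -13+29=16 d=20 * → r--
[1,11] -13+19=6 d=10 * → r--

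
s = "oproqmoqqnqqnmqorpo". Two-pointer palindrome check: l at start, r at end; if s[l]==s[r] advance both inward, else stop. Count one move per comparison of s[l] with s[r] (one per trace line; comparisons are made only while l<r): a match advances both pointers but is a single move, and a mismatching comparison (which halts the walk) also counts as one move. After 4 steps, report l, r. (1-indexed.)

l=1 r=19: 'o'=='o', l++,r--
l=2 r=18: 'p'=='p', l++,r--
l=3 r=17: 'r'=='r', l++,r--
l=4 r=16: 'o'=='o', l++,r--

l=5, r=15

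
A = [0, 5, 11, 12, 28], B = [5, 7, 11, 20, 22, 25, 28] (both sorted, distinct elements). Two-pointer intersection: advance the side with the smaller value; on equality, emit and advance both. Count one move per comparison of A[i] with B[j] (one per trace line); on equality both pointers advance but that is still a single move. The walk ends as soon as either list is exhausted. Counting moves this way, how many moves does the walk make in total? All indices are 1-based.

9 moves

[i=1,j=1] 0<5 → i++
[i=2,j=1] 5==5 emit → i++,j++
[i=3,j=2] 11>7 → j++
[i=3,j=3] 11==11 emit → i++,j++
[i=4,j=4] 12<20 → i++
[i=5,j=4] 28>20 → j++
[i=5,j=5] 28>22 → j++
[i=5,j=6] 28>25 → j++
[i=5,j=7] 28==28 emit → i++,j++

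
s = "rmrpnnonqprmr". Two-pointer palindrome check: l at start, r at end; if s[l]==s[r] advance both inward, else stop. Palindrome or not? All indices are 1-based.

[1,13] 'r'=='r' → l++,r--
[2,12] 'm'=='m' → l++,r--
[3,11] 'r'=='r' → l++,r--
[4,10] 'p'=='p' → l++,r--
[5,9] 'n'!='q' → stop

not a palindrome (mismatch at 5,9)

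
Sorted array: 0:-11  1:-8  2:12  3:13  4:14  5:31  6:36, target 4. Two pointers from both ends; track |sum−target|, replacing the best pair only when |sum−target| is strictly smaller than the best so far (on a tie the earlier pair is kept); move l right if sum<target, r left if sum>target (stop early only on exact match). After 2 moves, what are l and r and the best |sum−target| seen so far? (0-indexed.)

[0,6] -11+36=25 d=21 * → r--
[0,5] -11+31=20 d=16 * → r--

l=0, r=4, best |Δ|=16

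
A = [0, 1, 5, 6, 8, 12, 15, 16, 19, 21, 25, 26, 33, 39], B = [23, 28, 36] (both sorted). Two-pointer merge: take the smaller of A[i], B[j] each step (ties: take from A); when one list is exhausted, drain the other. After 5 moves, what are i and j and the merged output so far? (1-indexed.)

i=6, j=1, merged so far=[0, 1, 5, 6, 8]

[i=1,j=1] A[i]=0<=B[j]=23 take 0 → i++
[i=2,j=1] A[i]=1<=B[j]=23 take 1 → i++
[i=3,j=1] A[i]=5<=B[j]=23 take 5 → i++
[i=4,j=1] A[i]=6<=B[j]=23 take 6 → i++
[i=5,j=1] A[i]=8<=B[j]=23 take 8 → i++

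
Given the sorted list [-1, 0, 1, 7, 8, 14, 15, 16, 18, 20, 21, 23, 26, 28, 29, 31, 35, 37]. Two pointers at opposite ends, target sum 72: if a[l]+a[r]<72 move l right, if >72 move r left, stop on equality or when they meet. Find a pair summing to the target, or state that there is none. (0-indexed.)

(35, 37)

[0,17] -1+37=36 <72 → l++
[1,17] 0+37=37 <72 → l++
[2,17] 1+37=38 <72 → l++
[3,17] 7+37=44 <72 → l++
[4,17] 8+37=45 <72 → l++
[5,17] 14+37=51 <72 → l++
[6,17] 15+37=52 <72 → l++
[7,17] 16+37=53 <72 → l++
[8,17] 18+37=55 <72 → l++
[9,17] 20+37=57 <72 → l++
[10,17] 21+37=58 <72 → l++
[11,17] 23+37=60 <72 → l++
[12,17] 26+37=63 <72 → l++
[13,17] 28+37=65 <72 → l++
[14,17] 29+37=66 <72 → l++
[15,17] 31+37=68 <72 → l++
[16,17] 35+37=72 → found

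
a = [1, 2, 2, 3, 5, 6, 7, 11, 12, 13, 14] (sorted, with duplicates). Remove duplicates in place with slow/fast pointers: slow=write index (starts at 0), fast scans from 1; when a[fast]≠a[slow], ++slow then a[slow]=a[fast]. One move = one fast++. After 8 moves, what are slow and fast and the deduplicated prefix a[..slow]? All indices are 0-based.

slow=0 fast=1: a[fast]=2≠a[slow]=1 write a[1]=2, slow++,fast++
slow=1 fast=2: a[fast]=2=a[slow] dup, fast++
slow=1 fast=3: a[fast]=3≠a[slow]=2 write a[2]=3, slow++,fast++
slow=2 fast=4: a[fast]=5≠a[slow]=3 write a[3]=5, slow++,fast++
slow=3 fast=5: a[fast]=6≠a[slow]=5 write a[4]=6, slow++,fast++
slow=4 fast=6: a[fast]=7≠a[slow]=6 write a[5]=7, slow++,fast++
slow=5 fast=7: a[fast]=11≠a[slow]=7 write a[6]=11, slow++,fast++
slow=6 fast=8: a[fast]=12≠a[slow]=11 write a[7]=12, slow++,fast++

slow=7, fast=9, prefix=[1, 2, 3, 5, 6, 7, 11, 12]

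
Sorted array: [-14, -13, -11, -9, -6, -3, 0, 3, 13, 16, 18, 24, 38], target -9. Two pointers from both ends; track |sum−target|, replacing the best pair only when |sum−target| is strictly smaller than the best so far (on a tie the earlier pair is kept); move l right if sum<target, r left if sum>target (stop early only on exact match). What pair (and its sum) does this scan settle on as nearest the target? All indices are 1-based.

pair (-9, 0) with sum -9 (|Δ|=0)

l=1 r=13: -14+38=24 d=33 *, r--
l=1 r=12: -14+24=10 d=19 *, r--
l=1 r=11: -14+18=4 d=13 *, r--
l=1 r=10: -14+16=2 d=11 *, r--
l=1 r=9: -14+13=-1 d=8 *, r--
l=1 r=8: -14+3=-11 d=2 *, l++
l=2 r=8: -13+3=-10 d=1 *, l++
l=3 r=8: -11+3=-8 d=1, r--
l=3 r=7: -11+0=-11 d=2, l++
l=4 r=7: -9+0=-9 d=0 *, stop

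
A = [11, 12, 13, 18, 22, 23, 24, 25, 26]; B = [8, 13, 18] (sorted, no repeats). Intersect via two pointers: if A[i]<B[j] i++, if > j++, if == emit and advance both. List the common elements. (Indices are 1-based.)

[i=1,j=1] 11>8 → j++
[i=1,j=2] 11<13 → i++
[i=2,j=2] 12<13 → i++
[i=3,j=2] 13==13 emit → i++,j++
[i=4,j=3] 18==18 emit → i++,j++

intersection = [13, 18]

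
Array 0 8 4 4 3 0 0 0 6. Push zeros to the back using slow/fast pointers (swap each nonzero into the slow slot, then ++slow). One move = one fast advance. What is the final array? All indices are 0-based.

(s=0,f=0) a[fast]=0 → fast++
(s=0,f=1) a[fast]=8≠0 swap→a[0]=8 → slow++,fast++
(s=1,f=2) a[fast]=4≠0 swap→a[1]=4 → slow++,fast++
(s=2,f=3) a[fast]=4≠0 swap→a[2]=4 → slow++,fast++
(s=3,f=4) a[fast]=3≠0 swap→a[3]=3 → slow++,fast++
(s=4,f=5) a[fast]=0 → fast++
(s=4,f=6) a[fast]=0 → fast++
(s=4,f=7) a[fast]=0 → fast++
(s=4,f=8) a[fast]=6≠0 swap→a[4]=6 → slow++,fast++

[8, 4, 4, 3, 6, 0, 0, 0, 0]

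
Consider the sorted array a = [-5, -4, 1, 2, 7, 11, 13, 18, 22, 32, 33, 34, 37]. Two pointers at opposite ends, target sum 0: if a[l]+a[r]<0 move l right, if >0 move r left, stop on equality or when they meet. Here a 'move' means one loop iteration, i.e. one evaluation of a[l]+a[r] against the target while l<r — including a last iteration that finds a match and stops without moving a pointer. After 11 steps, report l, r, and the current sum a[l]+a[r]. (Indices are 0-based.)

l=2, r=3, sum=3

[0,12] -5+37=32 >0 → r--
[0,11] -5+34=29 >0 → r--
[0,10] -5+33=28 >0 → r--
[0,9] -5+32=27 >0 → r--
[0,8] -5+22=17 >0 → r--
[0,7] -5+18=13 >0 → r--
[0,6] -5+13=8 >0 → r--
[0,5] -5+11=6 >0 → r--
[0,4] -5+7=2 >0 → r--
[0,3] -5+2=-3 <0 → l++
[1,3] -4+2=-2 <0 → l++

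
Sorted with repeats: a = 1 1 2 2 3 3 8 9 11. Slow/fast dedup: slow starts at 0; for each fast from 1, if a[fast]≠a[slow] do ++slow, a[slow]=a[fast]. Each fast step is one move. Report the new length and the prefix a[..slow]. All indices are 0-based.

slow=0 fast=1: a[fast]=1=a[slow] dup, fast++
slow=0 fast=2: a[fast]=2≠a[slow]=1 write a[1]=2, slow++,fast++
slow=1 fast=3: a[fast]=2=a[slow] dup, fast++
slow=1 fast=4: a[fast]=3≠a[slow]=2 write a[2]=3, slow++,fast++
slow=2 fast=5: a[fast]=3=a[slow] dup, fast++
slow=2 fast=6: a[fast]=8≠a[slow]=3 write a[3]=8, slow++,fast++
slow=3 fast=7: a[fast]=9≠a[slow]=8 write a[4]=9, slow++,fast++
slow=4 fast=8: a[fast]=11≠a[slow]=9 write a[5]=11, slow++,fast++

length 6; prefix = [1, 2, 3, 8, 9, 11]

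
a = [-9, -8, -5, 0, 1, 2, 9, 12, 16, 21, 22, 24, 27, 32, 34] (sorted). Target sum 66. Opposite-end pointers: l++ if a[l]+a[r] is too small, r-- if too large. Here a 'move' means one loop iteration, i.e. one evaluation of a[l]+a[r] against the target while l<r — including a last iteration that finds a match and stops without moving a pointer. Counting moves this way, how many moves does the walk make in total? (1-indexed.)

l=1 r=15: -9+34=25 <66, l++
l=2 r=15: -8+34=26 <66, l++
l=3 r=15: -5+34=29 <66, l++
l=4 r=15: 0+34=34 <66, l++
l=5 r=15: 1+34=35 <66, l++
l=6 r=15: 2+34=36 <66, l++
l=7 r=15: 9+34=43 <66, l++
l=8 r=15: 12+34=46 <66, l++
l=9 r=15: 16+34=50 <66, l++
l=10 r=15: 21+34=55 <66, l++
l=11 r=15: 22+34=56 <66, l++
l=12 r=15: 24+34=58 <66, l++
l=13 r=15: 27+34=61 <66, l++
l=14 r=15: 32+34=66, found

14 moves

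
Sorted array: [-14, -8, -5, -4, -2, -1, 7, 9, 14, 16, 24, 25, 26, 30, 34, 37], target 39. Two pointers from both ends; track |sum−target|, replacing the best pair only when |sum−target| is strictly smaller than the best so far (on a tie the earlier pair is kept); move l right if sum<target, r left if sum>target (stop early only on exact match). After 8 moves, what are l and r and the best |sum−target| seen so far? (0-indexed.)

l=6, r=13, best |Δ|=2

[0,15] -14+37=23 d=16 * → l++
[1,15] -8+37=29 d=10 * → l++
[2,15] -5+37=32 d=7 * → l++
[3,15] -4+37=33 d=6 * → l++
[4,15] -2+37=35 d=4 * → l++
[5,15] -1+37=36 d=3 * → l++
[6,15] 7+37=44 d=5 → r--
[6,14] 7+34=41 d=2 * → r--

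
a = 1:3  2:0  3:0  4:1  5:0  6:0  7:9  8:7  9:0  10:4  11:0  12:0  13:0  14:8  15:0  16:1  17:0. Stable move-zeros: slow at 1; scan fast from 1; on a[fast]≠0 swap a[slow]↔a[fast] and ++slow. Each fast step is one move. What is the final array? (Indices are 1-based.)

[3, 1, 9, 7, 4, 8, 1, 0, 0, 0, 0, 0, 0, 0, 0, 0, 0]

slow=1 fast=1: a[fast]=3≠0 swap→a[1]=3, slow++,fast++
slow=2 fast=2: a[fast]=0, fast++
slow=2 fast=3: a[fast]=0, fast++
slow=2 fast=4: a[fast]=1≠0 swap→a[2]=1, slow++,fast++
slow=3 fast=5: a[fast]=0, fast++
slow=3 fast=6: a[fast]=0, fast++
slow=3 fast=7: a[fast]=9≠0 swap→a[3]=9, slow++,fast++
slow=4 fast=8: a[fast]=7≠0 swap→a[4]=7, slow++,fast++
slow=5 fast=9: a[fast]=0, fast++
slow=5 fast=10: a[fast]=4≠0 swap→a[5]=4, slow++,fast++
slow=6 fast=11: a[fast]=0, fast++
slow=6 fast=12: a[fast]=0, fast++
slow=6 fast=13: a[fast]=0, fast++
slow=6 fast=14: a[fast]=8≠0 swap→a[6]=8, slow++,fast++
slow=7 fast=15: a[fast]=0, fast++
slow=7 fast=16: a[fast]=1≠0 swap→a[7]=1, slow++,fast++
slow=8 fast=17: a[fast]=0, fast++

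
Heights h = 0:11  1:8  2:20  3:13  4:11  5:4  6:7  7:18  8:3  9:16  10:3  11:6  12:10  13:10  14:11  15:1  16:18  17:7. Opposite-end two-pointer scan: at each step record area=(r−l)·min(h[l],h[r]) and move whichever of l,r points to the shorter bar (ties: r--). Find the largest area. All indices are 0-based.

max area = 252

[0,17] min(11,7)*17=119 best=119 * → r--
[0,16] min(11,18)*16=176 best=176 * → l++
[1,16] min(8,18)*15=120 best=176 → l++
[2,16] min(20,18)*14=252 best=252 * → r--
[2,15] min(20,1)*13=13 best=252 → r--
[2,14] min(20,11)*12=132 best=252 → r--
[2,13] min(20,10)*11=110 best=252 → r--
[2,12] min(20,10)*10=100 best=252 → r--
[2,11] min(20,6)*9=54 best=252 → r--
[2,10] min(20,3)*8=24 best=252 → r--
[2,9] min(20,16)*7=112 best=252 → r--
[2,8] min(20,3)*6=18 best=252 → r--
[2,7] min(20,18)*5=90 best=252 → r--
[2,6] min(20,7)*4=28 best=252 → r--
[2,5] min(20,4)*3=12 best=252 → r--
[2,4] min(20,11)*2=22 best=252 → r--
[2,3] min(20,13)*1=13 best=252 → r--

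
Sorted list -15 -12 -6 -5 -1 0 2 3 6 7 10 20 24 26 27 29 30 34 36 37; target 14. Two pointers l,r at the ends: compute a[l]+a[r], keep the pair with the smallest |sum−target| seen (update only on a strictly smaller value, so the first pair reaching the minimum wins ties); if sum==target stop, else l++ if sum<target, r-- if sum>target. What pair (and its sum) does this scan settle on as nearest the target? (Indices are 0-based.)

[0,19] -15+37=22 d=8 * → r--
[0,18] -15+36=21 d=7 * → r--
[0,17] -15+34=19 d=5 * → r--
[0,16] -15+30=15 d=1 * → r--
[0,15] -15+29=14 d=0 * → stop

pair (-15, 29) with sum 14 (|Δ|=0)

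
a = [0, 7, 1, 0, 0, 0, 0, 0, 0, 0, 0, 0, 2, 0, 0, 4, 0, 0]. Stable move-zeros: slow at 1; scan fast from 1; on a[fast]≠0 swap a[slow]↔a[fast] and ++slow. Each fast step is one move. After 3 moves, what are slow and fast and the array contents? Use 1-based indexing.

slow=3, fast=4, a=[7, 1, 0, 0, 0, 0, 0, 0, 0, 0, 0, 0, 2, 0, 0, 4, 0, 0]

slow=1 fast=1: a[fast]=0, fast++
slow=1 fast=2: a[fast]=7≠0 swap→a[1]=7, slow++,fast++
slow=2 fast=3: a[fast]=1≠0 swap→a[2]=1, slow++,fast++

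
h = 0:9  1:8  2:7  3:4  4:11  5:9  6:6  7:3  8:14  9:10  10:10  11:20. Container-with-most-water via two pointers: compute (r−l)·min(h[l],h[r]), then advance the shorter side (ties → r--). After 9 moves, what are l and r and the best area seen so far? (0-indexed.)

l=0 r=11: min(9,20)*11=99 best=99 *, l++
l=1 r=11: min(8,20)*10=80 best=99, l++
l=2 r=11: min(7,20)*9=63 best=99, l++
l=3 r=11: min(4,20)*8=32 best=99, l++
l=4 r=11: min(11,20)*7=77 best=99, l++
l=5 r=11: min(9,20)*6=54 best=99, l++
l=6 r=11: min(6,20)*5=30 best=99, l++
l=7 r=11: min(3,20)*4=12 best=99, l++
l=8 r=11: min(14,20)*3=42 best=99, l++

l=9, r=11, best area=99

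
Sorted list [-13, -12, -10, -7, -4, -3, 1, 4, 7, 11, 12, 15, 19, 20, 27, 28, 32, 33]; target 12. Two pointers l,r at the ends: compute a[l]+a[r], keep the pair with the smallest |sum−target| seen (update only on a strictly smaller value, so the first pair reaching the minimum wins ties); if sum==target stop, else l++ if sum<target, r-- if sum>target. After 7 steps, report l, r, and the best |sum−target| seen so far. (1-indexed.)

l=4, r=14, best |Δ|=2

[1,18] -13+33=20 d=8 * → r--
[1,17] -13+32=19 d=7 * → r--
[1,16] -13+28=15 d=3 * → r--
[1,15] -13+27=14 d=2 * → r--
[1,14] -13+20=7 d=5 → l++
[2,14] -12+20=8 d=4 → l++
[3,14] -10+20=10 d=2 → l++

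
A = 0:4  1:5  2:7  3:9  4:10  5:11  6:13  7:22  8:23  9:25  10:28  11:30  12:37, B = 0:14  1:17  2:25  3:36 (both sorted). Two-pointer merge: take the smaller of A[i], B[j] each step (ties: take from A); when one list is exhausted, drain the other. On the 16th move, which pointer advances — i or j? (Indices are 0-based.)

[i=0,j=0] A[i]=4<=B[j]=14 take 4 → i++
[i=1,j=0] A[i]=5<=B[j]=14 take 5 → i++
[i=2,j=0] A[i]=7<=B[j]=14 take 7 → i++
[i=3,j=0] A[i]=9<=B[j]=14 take 9 → i++
[i=4,j=0] A[i]=10<=B[j]=14 take 10 → i++
[i=5,j=0] A[i]=11<=B[j]=14 take 11 → i++
[i=6,j=0] A[i]=13<=B[j]=14 take 13 → i++
[i=7,j=0] A[i]=22>B[j]=14 take 14 → j++
[i=7,j=1] A[i]=22>B[j]=17 take 17 → j++
[i=7,j=2] A[i]=22<=B[j]=25 take 22 → i++
[i=8,j=2] A[i]=23<=B[j]=25 take 23 → i++
[i=9,j=2] A[i]=25<=B[j]=25 take 25 → i++
[i=10,j=2] A[i]=28>B[j]=25 take 25 → j++
[i=10,j=3] A[i]=28<=B[j]=36 take 28 → i++
[i=11,j=3] A[i]=30<=B[j]=36 take 30 → i++
[i=12,j=3] A[i]=37>B[j]=36 take 36 → j++

j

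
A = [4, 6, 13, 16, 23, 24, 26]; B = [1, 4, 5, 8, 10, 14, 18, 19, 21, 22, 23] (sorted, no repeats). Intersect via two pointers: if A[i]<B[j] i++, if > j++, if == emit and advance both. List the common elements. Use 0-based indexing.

[i=0,j=0] 4>1 → j++
[i=0,j=1] 4==4 emit → i++,j++
[i=1,j=2] 6>5 → j++
[i=1,j=3] 6<8 → i++
[i=2,j=3] 13>8 → j++
[i=2,j=4] 13>10 → j++
[i=2,j=5] 13<14 → i++
[i=3,j=5] 16>14 → j++
[i=3,j=6] 16<18 → i++
[i=4,j=6] 23>18 → j++
[i=4,j=7] 23>19 → j++
[i=4,j=8] 23>21 → j++
[i=4,j=9] 23>22 → j++
[i=4,j=10] 23==23 emit → i++,j++

intersection = [4, 23]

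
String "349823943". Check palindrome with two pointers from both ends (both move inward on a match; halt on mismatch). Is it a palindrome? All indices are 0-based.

not a palindrome (mismatch at 3,5)

l=0 r=8: '3'=='3', l++,r--
l=1 r=7: '4'=='4', l++,r--
l=2 r=6: '9'=='9', l++,r--
l=3 r=5: '8'!='3', stop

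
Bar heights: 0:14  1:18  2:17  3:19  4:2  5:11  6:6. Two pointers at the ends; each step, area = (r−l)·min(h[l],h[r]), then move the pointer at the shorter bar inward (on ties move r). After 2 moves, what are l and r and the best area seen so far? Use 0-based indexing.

l=0, r=4, best area=55

l=0 r=6: min(14,6)*6=36 best=36 *, r--
l=0 r=5: min(14,11)*5=55 best=55 *, r--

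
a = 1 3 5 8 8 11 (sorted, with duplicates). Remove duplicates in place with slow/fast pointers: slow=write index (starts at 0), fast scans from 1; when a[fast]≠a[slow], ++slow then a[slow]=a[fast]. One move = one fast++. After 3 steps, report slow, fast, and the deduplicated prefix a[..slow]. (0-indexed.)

slow=0 fast=1: a[fast]=3≠a[slow]=1 write a[1]=3, slow++,fast++
slow=1 fast=2: a[fast]=5≠a[slow]=3 write a[2]=5, slow++,fast++
slow=2 fast=3: a[fast]=8≠a[slow]=5 write a[3]=8, slow++,fast++

slow=3, fast=4, prefix=[1, 3, 5, 8]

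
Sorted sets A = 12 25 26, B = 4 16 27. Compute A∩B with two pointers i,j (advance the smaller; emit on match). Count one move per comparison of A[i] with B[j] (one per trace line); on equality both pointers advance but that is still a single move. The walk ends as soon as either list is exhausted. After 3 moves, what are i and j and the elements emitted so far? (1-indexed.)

[i=1,j=1] 12>4 → j++
[i=1,j=2] 12<16 → i++
[i=2,j=2] 25>16 → j++

i=2, j=3, emitted=[]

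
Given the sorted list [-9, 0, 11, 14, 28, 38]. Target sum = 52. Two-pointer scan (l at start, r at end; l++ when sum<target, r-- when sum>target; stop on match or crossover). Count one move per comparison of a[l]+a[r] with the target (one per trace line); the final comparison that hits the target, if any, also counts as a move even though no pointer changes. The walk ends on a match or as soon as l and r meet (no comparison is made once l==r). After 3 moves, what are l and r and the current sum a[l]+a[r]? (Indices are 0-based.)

l=0 r=5: -9+38=29 <52, l++
l=1 r=5: 0+38=38 <52, l++
l=2 r=5: 11+38=49 <52, l++

l=3, r=5, sum=52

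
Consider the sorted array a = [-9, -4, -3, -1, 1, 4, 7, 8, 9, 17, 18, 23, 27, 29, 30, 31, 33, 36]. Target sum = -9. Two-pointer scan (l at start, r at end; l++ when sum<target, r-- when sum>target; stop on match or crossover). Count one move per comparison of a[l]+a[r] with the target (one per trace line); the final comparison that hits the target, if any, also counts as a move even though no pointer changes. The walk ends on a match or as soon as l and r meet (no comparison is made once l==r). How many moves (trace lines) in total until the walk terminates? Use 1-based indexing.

[1,18] -9+36=27 >-9 → r--
[1,17] -9+33=24 >-9 → r--
[1,16] -9+31=22 >-9 → r--
[1,15] -9+30=21 >-9 → r--
[1,14] -9+29=20 >-9 → r--
[1,13] -9+27=18 >-9 → r--
[1,12] -9+23=14 >-9 → r--
[1,11] -9+18=9 >-9 → r--
[1,10] -9+17=8 >-9 → r--
[1,9] -9+9=0 >-9 → r--
[1,8] -9+8=-1 >-9 → r--
[1,7] -9+7=-2 >-9 → r--
[1,6] -9+4=-5 >-9 → r--
[1,5] -9+1=-8 >-9 → r--
[1,4] -9+-1=-10 <-9 → l++
[2,4] -4+-1=-5 >-9 → r--
[2,3] -4+-3=-7 >-9 → r--

17 moves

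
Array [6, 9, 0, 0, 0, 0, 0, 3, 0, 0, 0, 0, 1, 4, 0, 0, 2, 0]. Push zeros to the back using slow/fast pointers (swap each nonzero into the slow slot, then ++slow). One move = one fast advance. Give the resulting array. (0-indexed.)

slow=0 fast=0: a[fast]=6≠0 swap→a[0]=6, slow++,fast++
slow=1 fast=1: a[fast]=9≠0 swap→a[1]=9, slow++,fast++
slow=2 fast=2: a[fast]=0, fast++
slow=2 fast=3: a[fast]=0, fast++
slow=2 fast=4: a[fast]=0, fast++
slow=2 fast=5: a[fast]=0, fast++
slow=2 fast=6: a[fast]=0, fast++
slow=2 fast=7: a[fast]=3≠0 swap→a[2]=3, slow++,fast++
slow=3 fast=8: a[fast]=0, fast++
slow=3 fast=9: a[fast]=0, fast++
slow=3 fast=10: a[fast]=0, fast++
slow=3 fast=11: a[fast]=0, fast++
slow=3 fast=12: a[fast]=1≠0 swap→a[3]=1, slow++,fast++
slow=4 fast=13: a[fast]=4≠0 swap→a[4]=4, slow++,fast++
slow=5 fast=14: a[fast]=0, fast++
slow=5 fast=15: a[fast]=0, fast++
slow=5 fast=16: a[fast]=2≠0 swap→a[5]=2, slow++,fast++
slow=6 fast=17: a[fast]=0, fast++

[6, 9, 3, 1, 4, 2, 0, 0, 0, 0, 0, 0, 0, 0, 0, 0, 0, 0]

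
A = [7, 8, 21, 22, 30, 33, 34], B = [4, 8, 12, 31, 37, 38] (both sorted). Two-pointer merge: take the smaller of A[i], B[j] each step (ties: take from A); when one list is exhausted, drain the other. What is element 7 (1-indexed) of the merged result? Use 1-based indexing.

merged[7] = 22

[i=1,j=1] A[i]=7>B[j]=4 take 4 → j++
[i=1,j=2] A[i]=7<=B[j]=8 take 7 → i++
[i=2,j=2] A[i]=8<=B[j]=8 take 8 → i++
[i=3,j=2] A[i]=21>B[j]=8 take 8 → j++
[i=3,j=3] A[i]=21>B[j]=12 take 12 → j++
[i=3,j=4] A[i]=21<=B[j]=31 take 21 → i++
[i=4,j=4] A[i]=22<=B[j]=31 take 22 → i++
[i=5,j=4] A[i]=30<=B[j]=31 take 30 → i++
[i=6,j=4] A[i]=33>B[j]=31 take 31 → j++
[i=6,j=5] A[i]=33<=B[j]=37 take 33 → i++
[i=7,j=5] A[i]=34<=B[j]=37 take 34 → i++
[i=8,j=5] A done, take B[j]=37 → j++
[i=8,j=6] A done, take B[j]=38 → j++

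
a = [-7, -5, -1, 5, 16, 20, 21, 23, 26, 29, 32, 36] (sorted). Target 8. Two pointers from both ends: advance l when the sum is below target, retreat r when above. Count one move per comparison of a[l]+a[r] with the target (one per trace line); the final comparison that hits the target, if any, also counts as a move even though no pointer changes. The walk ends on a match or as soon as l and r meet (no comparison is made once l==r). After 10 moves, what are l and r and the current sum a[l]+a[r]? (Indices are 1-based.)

l=1 r=12: -7+36=29 >8, r--
l=1 r=11: -7+32=25 >8, r--
l=1 r=10: -7+29=22 >8, r--
l=1 r=9: -7+26=19 >8, r--
l=1 r=8: -7+23=16 >8, r--
l=1 r=7: -7+21=14 >8, r--
l=1 r=6: -7+20=13 >8, r--
l=1 r=5: -7+16=9 >8, r--
l=1 r=4: -7+5=-2 <8, l++
l=2 r=4: -5+5=0 <8, l++

l=3, r=4, sum=4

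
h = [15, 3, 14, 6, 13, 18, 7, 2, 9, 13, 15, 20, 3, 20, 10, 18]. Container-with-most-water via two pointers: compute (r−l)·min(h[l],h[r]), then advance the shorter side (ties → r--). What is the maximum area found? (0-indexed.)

[0,15] min(15,18)*15=225 best=225 * → l++
[1,15] min(3,18)*14=42 best=225 → l++
[2,15] min(14,18)*13=182 best=225 → l++
[3,15] min(6,18)*12=72 best=225 → l++
[4,15] min(13,18)*11=143 best=225 → l++
[5,15] min(18,18)*10=180 best=225 → r--
[5,14] min(18,10)*9=90 best=225 → r--
[5,13] min(18,20)*8=144 best=225 → l++
[6,13] min(7,20)*7=49 best=225 → l++
[7,13] min(2,20)*6=12 best=225 → l++
[8,13] min(9,20)*5=45 best=225 → l++
[9,13] min(13,20)*4=52 best=225 → l++
[10,13] min(15,20)*3=45 best=225 → l++
[11,13] min(20,20)*2=40 best=225 → r--
[11,12] min(20,3)*1=3 best=225 → r--

max area = 225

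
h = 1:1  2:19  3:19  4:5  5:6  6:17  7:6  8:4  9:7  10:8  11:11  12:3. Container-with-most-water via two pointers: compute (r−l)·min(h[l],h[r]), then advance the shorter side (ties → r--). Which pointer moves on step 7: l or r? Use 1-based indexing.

l=1 r=12: min(1,3)*11=11 best=11 *, l++
l=2 r=12: min(19,3)*10=30 best=30 *, r--
l=2 r=11: min(19,11)*9=99 best=99 *, r--
l=2 r=10: min(19,8)*8=64 best=99, r--
l=2 r=9: min(19,7)*7=49 best=99, r--
l=2 r=8: min(19,4)*6=24 best=99, r--
l=2 r=7: min(19,6)*5=30 best=99, r--

r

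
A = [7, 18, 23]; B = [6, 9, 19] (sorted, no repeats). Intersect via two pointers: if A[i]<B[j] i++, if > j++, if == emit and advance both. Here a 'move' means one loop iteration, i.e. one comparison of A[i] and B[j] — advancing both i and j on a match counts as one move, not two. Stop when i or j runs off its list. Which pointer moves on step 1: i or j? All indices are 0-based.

[i=0,j=0] 7>6 → j++

j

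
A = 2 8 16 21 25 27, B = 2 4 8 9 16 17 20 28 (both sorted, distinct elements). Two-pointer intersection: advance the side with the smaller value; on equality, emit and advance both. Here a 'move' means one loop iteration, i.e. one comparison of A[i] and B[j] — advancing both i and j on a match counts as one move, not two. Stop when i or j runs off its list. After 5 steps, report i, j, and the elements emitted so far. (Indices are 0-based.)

[i=0,j=0] 2==2 emit → i++,j++
[i=1,j=1] 8>4 → j++
[i=1,j=2] 8==8 emit → i++,j++
[i=2,j=3] 16>9 → j++
[i=2,j=4] 16==16 emit → i++,j++

i=3, j=5, emitted=[2, 8, 16]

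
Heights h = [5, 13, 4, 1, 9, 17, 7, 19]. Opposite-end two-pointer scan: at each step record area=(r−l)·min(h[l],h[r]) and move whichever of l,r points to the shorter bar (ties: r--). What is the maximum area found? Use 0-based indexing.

max area = 78

[0,7] min(5,19)*7=35 best=35 * → l++
[1,7] min(13,19)*6=78 best=78 * → l++
[2,7] min(4,19)*5=20 best=78 → l++
[3,7] min(1,19)*4=4 best=78 → l++
[4,7] min(9,19)*3=27 best=78 → l++
[5,7] min(17,19)*2=34 best=78 → l++
[6,7] min(7,19)*1=7 best=78 → l++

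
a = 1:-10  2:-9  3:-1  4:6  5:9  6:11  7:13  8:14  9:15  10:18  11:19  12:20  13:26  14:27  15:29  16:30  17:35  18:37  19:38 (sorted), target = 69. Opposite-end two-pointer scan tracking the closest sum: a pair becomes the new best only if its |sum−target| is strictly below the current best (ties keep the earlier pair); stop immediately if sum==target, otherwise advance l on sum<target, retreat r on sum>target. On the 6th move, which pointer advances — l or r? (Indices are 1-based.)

[1,19] -10+38=28 d=41 * → l++
[2,19] -9+38=29 d=40 * → l++
[3,19] -1+38=37 d=32 * → l++
[4,19] 6+38=44 d=25 * → l++
[5,19] 9+38=47 d=22 * → l++
[6,19] 11+38=49 d=20 * → l++

l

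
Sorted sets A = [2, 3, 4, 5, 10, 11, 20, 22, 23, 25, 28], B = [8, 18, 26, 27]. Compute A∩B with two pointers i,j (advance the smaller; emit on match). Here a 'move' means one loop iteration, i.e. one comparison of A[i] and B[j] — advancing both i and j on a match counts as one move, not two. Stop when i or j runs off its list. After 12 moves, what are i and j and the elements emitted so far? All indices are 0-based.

i=10, j=2, emitted=[]

i=0 j=0: 2<8, i++
i=1 j=0: 3<8, i++
i=2 j=0: 4<8, i++
i=3 j=0: 5<8, i++
i=4 j=0: 10>8, j++
i=4 j=1: 10<18, i++
i=5 j=1: 11<18, i++
i=6 j=1: 20>18, j++
i=6 j=2: 20<26, i++
i=7 j=2: 22<26, i++
i=8 j=2: 23<26, i++
i=9 j=2: 25<26, i++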